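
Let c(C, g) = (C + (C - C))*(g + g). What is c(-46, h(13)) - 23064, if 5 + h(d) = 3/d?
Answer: -294128/13 ≈ -22625.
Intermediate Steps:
h(d) = -5 + 3/d
c(C, g) = 2*C*g (c(C, g) = (C + 0)*(2*g) = C*(2*g) = 2*C*g)
c(-46, h(13)) - 23064 = 2*(-46)*(-5 + 3/13) - 23064 = 2*(-46)*(-62/13) - 23064 = 5704/13 - 23064 = -294128/13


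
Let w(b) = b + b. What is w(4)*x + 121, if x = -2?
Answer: 105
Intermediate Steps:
w(b) = 2*b
w(4)*x + 121 = (2*4)*(-2) + 121 = 8*(-2) + 121 = -16 + 121 = 105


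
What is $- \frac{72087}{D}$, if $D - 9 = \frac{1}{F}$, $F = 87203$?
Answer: $- \frac{6286202661}{784828} \approx -8009.7$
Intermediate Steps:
$D = \frac{784828}{87203}$ ($D = 9 + \frac{1}{87203} = \frac{784828}{87203} \approx 9.0$)
$- \frac{72087}{D} = - \frac{72087}{\frac{784828}{87203}} = \left(-72087\right) \frac{87203}{784828} = - \frac{6286202661}{784828}$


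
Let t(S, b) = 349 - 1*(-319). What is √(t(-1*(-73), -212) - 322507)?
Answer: I*√321839 ≈ 567.31*I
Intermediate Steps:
t(S, b) = 668 (t(S, b) = 349 + 319 = 668)
√(t(-1*(-73), -212) - 322507) = √(668 - 322507) = √(-321839) = I*√321839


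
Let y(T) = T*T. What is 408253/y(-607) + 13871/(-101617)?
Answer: 36374689022/37440682033 ≈ 0.97153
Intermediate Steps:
y(T) = T**2
408253/y(-607) + 13871/(-101617) = 408253/((-607)**2) + 13871/(-101617) = 408253/368449 + 13871*(-1/101617) = 408253*(1/368449) - 13871/101617 = 408253/368449 - 13871/101617 = 36374689022/37440682033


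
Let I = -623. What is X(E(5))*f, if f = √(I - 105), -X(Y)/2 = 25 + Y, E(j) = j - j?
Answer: -100*I*√182 ≈ -1349.1*I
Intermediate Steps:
E(j) = 0
X(Y) = -50 - 2*Y (X(Y) = -2*(25 + Y) = -50 - 2*Y)
f = 2*I*√182 (f = √(-623 - 105) = √(-728) = 2*I*√182 ≈ 26.981*I)
X(E(5))*f = (-50 - 2*0)*(2*I*√182) = (-50 + 0)*(2*I*√182) = -100*I*√182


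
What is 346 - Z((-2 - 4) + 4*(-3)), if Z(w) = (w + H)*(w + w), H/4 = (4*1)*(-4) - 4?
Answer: -3182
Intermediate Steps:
H = -80 (H = 4*((4*1)*(-4) - 4) = 4*(4*(-4) - 4) = 4*(-16 - 4) = 4*(-20) = -80)
Z(w) = 2*w*(-80 + w) (Z(w) = (w - 80)*(w + w) = (-80 + w)*(2*w) = 2*w*(-80 + w))
346 - Z((-2 - 4) + 4*(-3)) = 346 - 2*((-2 - 4) + 4*(-3))*(-80 + ((-2 - 4) + 4*(-3))) = 346 - 2*(-6 - 12)*(-80 + (-6 - 12)) = 346 - 2*(-18)*(-80 - 18) = 346 - 2*(-18)*(-98) = 346 - 1*3528 = 346 - 3528 = -3182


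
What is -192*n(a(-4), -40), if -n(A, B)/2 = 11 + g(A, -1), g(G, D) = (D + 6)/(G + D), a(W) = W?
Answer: 3840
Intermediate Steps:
g(G, D) = (6 + D)/(D + G)
n(A, B) = -22 - 10/(-1 + A) (n(A, B) = -2*(11 + (6 - 1)/(-1 + A)) = -2*(11 + 5/(-1 + A)) = -22 - 10/(-1 + A))
-192*n(a(-4), -40) = -384*(6 - 11*(-4))/(-1 - 4) = -384*(6 + 44)/(-5) = -384*(-1)*50/5 = -192*(-20) = 3840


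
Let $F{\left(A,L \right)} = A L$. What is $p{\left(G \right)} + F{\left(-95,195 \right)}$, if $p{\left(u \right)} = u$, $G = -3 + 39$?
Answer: $-18489$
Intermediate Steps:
$G = 36$
$p{\left(G \right)} + F{\left(-95,195 \right)} = 36 - 18525 = -18489$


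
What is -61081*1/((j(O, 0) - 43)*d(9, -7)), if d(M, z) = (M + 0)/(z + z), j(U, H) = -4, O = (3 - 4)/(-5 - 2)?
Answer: -855134/423 ≈ -2021.6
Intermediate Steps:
O = ⅐ (O = -1/(-7) = -1*(-⅐) = ⅐ ≈ 0.14286)
d(M, z) = M/(2*z) (d(M, z) = M/((2*z)) = M*(1/(2*z)) = M/(2*z))
-61081*1/((j(O, 0) - 43)*d(9, -7)) = -61081*(-14/(9*(-4 - 43))) = -61081/((-47*9*(-1)/(2*7))) = -61081/((-47*(-9/14))) = -61081/423/14 = -61081*14/423 = -855134/423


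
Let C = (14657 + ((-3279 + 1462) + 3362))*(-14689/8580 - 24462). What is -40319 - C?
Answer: 1700215987039/4290 ≈ 3.9632e+8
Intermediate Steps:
C = -1700388955549/4290 (C = (14657 + (-1817 + 3362))*(-14689*1/8580 - 24462) = (14657 + 1545)*(-14689/8580 - 24462) = 16202*(-209898649/8580) = -1700388955549/4290 ≈ -3.9636e+8)
-40319 - C = -40319 - 1*(-1700388955549/4290) = -40319 + 1700388955549/4290 = 1700215987039/4290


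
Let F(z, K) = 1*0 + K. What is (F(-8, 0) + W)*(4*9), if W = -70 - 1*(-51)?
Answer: -684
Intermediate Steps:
W = -19 (W = -70 + 51 = -19)
F(z, K) = K (F(z, K) = 0 + K = K)
(F(-8, 0) + W)*(4*9) = (0 - 19)*(4*9) = -19*36 = -684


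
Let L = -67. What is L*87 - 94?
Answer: -5923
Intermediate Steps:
L*87 - 94 = -67*87 - 94 = -5829 - 94 = -5923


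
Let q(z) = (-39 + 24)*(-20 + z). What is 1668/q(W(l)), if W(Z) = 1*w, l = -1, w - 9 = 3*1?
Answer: 139/10 ≈ 13.900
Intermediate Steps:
w = 12 (w = 9 + 3*1 = 9 + 3 = 12)
W(Z) = 12 (W(Z) = 1*12 = 12)
q(z) = 300 - 15*z (q(z) = -15*(-20 + z) = 300 - 15*z)
1668/q(W(l)) = 1668/(300 - 15*12) = 1668/(300 - 180) = 1668/120 = 1668*(1/120) = 139/10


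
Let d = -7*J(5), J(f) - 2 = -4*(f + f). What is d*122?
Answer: 32452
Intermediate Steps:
J(f) = 2 - 8*f (J(f) = 2 - 4*(f + f) = 2 - 8*f)
d = 266 (d = -7*(2 - 8*5) = -7*(2 - 40) = -7*(-38) = 266)
d*122 = 266*122 = 32452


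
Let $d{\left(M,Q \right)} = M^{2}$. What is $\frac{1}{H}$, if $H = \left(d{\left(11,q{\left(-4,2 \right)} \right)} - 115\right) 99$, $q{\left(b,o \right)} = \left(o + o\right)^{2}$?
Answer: $\frac{1}{594} \approx 0.0016835$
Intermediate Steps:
$q{\left(b,o \right)} = 4 o^{2}$ ($q{\left(b,o \right)} = \left(2 o\right)^{2} = 4 o^{2}$)
$H = 594$ ($H = \left(11^{2} - 115\right) 99 = \left(121 - 115\right) 99 = 6 \cdot 99 = 594$)
$\frac{1}{H} = \frac{1}{594}$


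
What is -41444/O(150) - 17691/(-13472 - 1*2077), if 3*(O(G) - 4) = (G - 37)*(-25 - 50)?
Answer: 17803053/1124711 ≈ 15.829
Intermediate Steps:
O(G) = 929 - 25*G (O(G) = 4 + ((G - 37)*(-25 - 50))/3 = 4 + ((-37 + G)*(-75))/3 = 4 + (2775 - 75*G)/3 = 4 + (925 - 25*G) = 929 - 25*G)
-41444/O(150) - 17691/(-13472 - 1*2077) = -41444/(929 - 25*150) - 17691/(-13472 - 1*2077) = -41444/(929 - 3750) - 17691/(-13472 - 2077) = -41444/(-2821) - 17691/(-15549) = -41444*(-1/2821) - 17691*(-1/15549) = 3188/217 + 5897/5183 = 17803053/1124711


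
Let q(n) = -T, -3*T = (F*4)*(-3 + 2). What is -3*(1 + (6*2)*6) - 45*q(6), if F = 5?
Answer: 81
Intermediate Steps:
T = 20/3 (T = -5*4*(-3 + 2)/3 = -20*(-1)/3 = -⅓*(-20) = 20/3 ≈ 6.6667)
q(n) = -20/3 (q(n) = -1*20/3 = -20/3)
-3*(1 + (6*2)*6) - 45*q(6) = -3*(1 + (6*2)*6) - 45*(-20/3) = -3*(1 + 12*6) + 300 = -3*(1 + 72) + 300 = -3*73 + 300 = -219 + 300 = 81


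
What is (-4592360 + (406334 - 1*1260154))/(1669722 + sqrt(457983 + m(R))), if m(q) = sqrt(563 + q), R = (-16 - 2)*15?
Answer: -5446180/(1669722 + sqrt(457983 + sqrt(293))) ≈ -3.2604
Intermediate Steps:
R = -270 (R = -18*15 = -270)
(-4592360 + (406334 - 1*1260154))/(1669722 + sqrt(457983 + m(R))) = (-4592360 + (406334 - 1*1260154))/(1669722 + sqrt(457983 + sqrt(563 - 270))) = (-4592360 + (406334 - 1260154))/(1669722 + sqrt(457983 + sqrt(293))) = (-4592360 - 853820)/(1669722 + sqrt(457983 + sqrt(293))) = -5446180/(1669722 + sqrt(457983 + sqrt(293)))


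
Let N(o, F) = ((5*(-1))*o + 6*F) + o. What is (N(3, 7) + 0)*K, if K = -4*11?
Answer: -1320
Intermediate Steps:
N(o, F) = -4*o + 6*F (N(o, F) = (-5*o + 6*F) + o = -4*o + 6*F)
K = -44
(N(3, 7) + 0)*K = ((-4*3 + 6*7) + 0)*(-44) = ((-12 + 42) + 0)*(-44) = (30 + 0)*(-44) = 30*(-44) = -1320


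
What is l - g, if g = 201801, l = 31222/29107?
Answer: -5873790485/29107 ≈ -2.0180e+5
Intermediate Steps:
l = 31222/29107 (l = 31222*(1/29107) = 31222/29107 ≈ 1.0727)
l - g = 31222/29107 - 1*201801 = 31222/29107 - 201801 = -5873790485/29107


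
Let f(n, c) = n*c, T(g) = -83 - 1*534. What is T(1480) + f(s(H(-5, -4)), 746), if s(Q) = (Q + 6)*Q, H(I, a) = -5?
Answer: -4347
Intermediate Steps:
T(g) = -617 (T(g) = -83 - 534 = -617)
s(Q) = Q*(6 + Q) (s(Q) = (6 + Q)*Q = Q*(6 + Q))
f(n, c) = c*n
T(1480) + f(s(H(-5, -4)), 746) = -617 + 746*(-5*(6 - 5)) = -617 + 746*(-5*1) = -617 + 746*(-5) = -617 - 3730 = -4347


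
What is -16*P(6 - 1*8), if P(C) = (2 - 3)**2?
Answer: -16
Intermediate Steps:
P(C) = 1 (P(C) = (-1)**2 = 1)
-16*P(6 - 1*8) = -16*1 = -16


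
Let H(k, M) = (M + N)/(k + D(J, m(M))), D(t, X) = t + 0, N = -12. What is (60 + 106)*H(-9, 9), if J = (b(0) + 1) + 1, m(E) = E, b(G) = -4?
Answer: 498/11 ≈ 45.273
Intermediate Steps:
J = -2 (J = (-4 + 1) + 1 = -3 + 1 = -2)
D(t, X) = t
H(k, M) = (-12 + M)/(-2 + k) (H(k, M) = (M - 12)/(k - 2) = (-12 + M)/(-2 + k))
(60 + 106)*H(-9, 9) = (60 + 106)*((-12 + 9)/(-2 - 9)) = 166*(-3/(-11)) = 166*(-1/11*(-3)) = 166*(3/11) = 498/11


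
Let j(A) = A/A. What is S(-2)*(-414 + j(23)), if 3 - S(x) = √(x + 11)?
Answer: 0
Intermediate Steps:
j(A) = 1
S(x) = 3 - √(11 + x) (S(x) = 3 - √(x + 11) = 3 - √(11 + x))
S(-2)*(-414 + j(23)) = (3 - √(11 - 2))*(-414 + 1) = (3 - √9)*(-413) = (3 - 1*3)*(-413) = (3 - 3)*(-413) = 0*(-413) = 0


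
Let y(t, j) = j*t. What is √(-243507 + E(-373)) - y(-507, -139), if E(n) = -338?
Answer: -70473 + I*√243845 ≈ -70473.0 + 493.81*I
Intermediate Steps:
√(-243507 + E(-373)) - y(-507, -139) = √(-243507 - 338) - (-139)*(-507) = √(-243845) - 1*70473 = I*√243845 - 70473 = -70473 + I*√243845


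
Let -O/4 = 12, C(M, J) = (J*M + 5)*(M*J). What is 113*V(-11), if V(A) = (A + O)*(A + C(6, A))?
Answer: -26768005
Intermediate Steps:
C(M, J) = J*M*(5 + J*M) (C(M, J) = (5 + J*M)*(J*M) = J*M*(5 + J*M))
O = -48 (O = -4*12 = -48)
V(A) = (-48 + A)*(A + 6*A*(5 + 6*A)) (V(A) = (A - 48)*(A + A*6*(5 + A*6)) = (-48 + A)*(A + A*6*(5 + 6*A)) = (-48 + A)*(A + 6*A*(5 + 6*A)))
113*V(-11) = 113*(-11*(-1488 - 1697*(-11) + 36*(-11)²)) = 113*(-11*(-1488 + 18667 + 36*121)) = 113*(-11*(-1488 + 18667 + 4356)) = 113*(-11*21535) = 113*(-236885) = -26768005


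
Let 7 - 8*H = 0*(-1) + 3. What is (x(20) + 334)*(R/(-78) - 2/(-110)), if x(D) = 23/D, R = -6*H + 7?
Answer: -475913/42900 ≈ -11.094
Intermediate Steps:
H = ½ (H = 7/8 - (0*(-1) + 3)/8 = 7/8 - (0 + 3)/8 = 7/8 - ⅛*3 = 7/8 - 3/8 = ½ ≈ 0.50000)
R = 4 (R = -6*½ + 7 = -3 + 7 = 4)
(x(20) + 334)*(R/(-78) - 2/(-110)) = (23/20 + 334)*(4/(-78) - 2/(-110)) = (23*(1/20) + 334)*(4*(-1/78) - 2*(-1/110)) = (23/20 + 334)*(-2/39 + 1/55) = (6703/20)*(-71/2145) = -475913/42900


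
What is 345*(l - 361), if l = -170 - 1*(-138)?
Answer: -135585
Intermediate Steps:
l = -32 (l = -170 + 138 = -32)
345*(l - 361) = 345*(-32 - 361) = 345*(-393) = -135585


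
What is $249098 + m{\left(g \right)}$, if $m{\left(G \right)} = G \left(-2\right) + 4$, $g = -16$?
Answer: $249134$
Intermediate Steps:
$m{\left(G \right)} = 4 - 2 G$ ($m{\left(G \right)} = - 2 G + 4 = 4 - 2 G$)
$249098 + m{\left(g \right)} = 249098 + \left(4 - -32\right) = 249098 + \left(4 + 32\right) = 249098 + 36 = 249134$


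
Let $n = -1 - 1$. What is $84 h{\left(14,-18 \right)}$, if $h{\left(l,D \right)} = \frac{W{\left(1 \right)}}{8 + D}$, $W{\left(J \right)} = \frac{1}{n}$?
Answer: $\frac{21}{5} \approx 4.2$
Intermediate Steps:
$n = -2$
$W{\left(J \right)} = - \frac{1}{2}$ ($W{\left(J \right)} = \frac{1}{-2} = - \frac{1}{2}$)
$h{\left(l,D \right)} = - \frac{1}{2 \left(8 + D\right)}$
$84 h{\left(14,-18 \right)} = 84 \left(- \frac{1}{16 + 2 \left(-18\right)}\right) = 84 \left(- \frac{1}{16 - 36}\right) = 84 \left(- \frac{1}{-20}\right) = 84 \left(\left(-1\right) \left(- \frac{1}{20}\right)\right) = 84 \cdot \frac{1}{20} = \frac{21}{5}$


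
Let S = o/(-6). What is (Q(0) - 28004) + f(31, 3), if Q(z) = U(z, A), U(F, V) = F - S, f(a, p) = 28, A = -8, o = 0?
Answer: -27976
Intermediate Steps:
S = 0 (S = 0/(-6) = 0*(-1/6) = 0)
U(F, V) = F (U(F, V) = F - 1*0 = F + 0 = F)
Q(z) = z
(Q(0) - 28004) + f(31, 3) = (0 - 28004) + 28 = -28004 + 28 = -27976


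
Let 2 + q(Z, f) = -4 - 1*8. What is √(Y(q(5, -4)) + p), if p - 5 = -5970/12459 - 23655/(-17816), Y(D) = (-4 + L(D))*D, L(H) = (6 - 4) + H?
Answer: √314576358092580954/36994924 ≈ 15.161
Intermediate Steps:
q(Z, f) = -14 (q(Z, f) = -2 + (-4 - 1*8) = -2 + (-4 - 8) = -2 - 12 = -14)
L(H) = 2 + H
Y(D) = D*(-2 + D) (Y(D) = (-4 + (2 + D))*D = (-2 + D)*D = D*(-2 + D))
p = 432734615/73989848 (p = 5 + (-5970/12459 - 23655/(-17816)) = 5 + (-5970*1/12459 - 23655*(-1/17816)) = 5 + (-1990/4153 + 23655/17816) = 5 + 62785375/73989848 = 432734615/73989848 ≈ 5.8486)
√(Y(q(5, -4)) + p) = √(-14*(-2 - 14) + 432734615/73989848) = √(-14*(-16) + 432734615/73989848) = √(224 + 432734615/73989848) = √(17006460567/73989848) = √314576358092580954/36994924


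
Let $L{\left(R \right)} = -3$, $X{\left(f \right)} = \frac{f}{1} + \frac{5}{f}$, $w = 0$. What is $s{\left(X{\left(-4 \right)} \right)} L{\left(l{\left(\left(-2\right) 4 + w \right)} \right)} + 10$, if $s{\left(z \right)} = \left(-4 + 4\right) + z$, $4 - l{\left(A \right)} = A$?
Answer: $\frac{103}{4} \approx 25.75$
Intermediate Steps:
$X{\left(f \right)} = f + \frac{5}{f}$ ($X{\left(f \right)} = f 1 + \frac{5}{f} = f + \frac{5}{f}$)
$l{\left(A \right)} = 4 - A$
$s{\left(z \right)} = z$ ($s{\left(z \right)} = 0 + z = z$)
$s{\left(X{\left(-4 \right)} \right)} L{\left(l{\left(\left(-2\right) 4 + w \right)} \right)} + 10 = \left(-4 + \frac{5}{-4}\right) \left(-3\right) + 10 = \left(-4 + 5 \left(- \frac{1}{4}\right)\right) \left(-3\right) + 10 = \left(-4 - \frac{5}{4}\right) \left(-3\right) + 10 = \left(- \frac{21}{4}\right) \left(-3\right) + 10 = \frac{63}{4} + 10 = \frac{103}{4}$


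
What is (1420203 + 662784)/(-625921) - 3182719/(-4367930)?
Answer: -7106210747711/2733979113530 ≈ -2.5992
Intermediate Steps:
(1420203 + 662784)/(-625921) - 3182719/(-4367930) = 2082987*(-1/625921) - 3182719*(-1/4367930) = -2082987/625921 + 3182719/4367930 = -7106210747711/2733979113530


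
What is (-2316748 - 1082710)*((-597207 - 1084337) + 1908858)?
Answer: -772744395812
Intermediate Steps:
(-2316748 - 1082710)*((-597207 - 1084337) + 1908858) = -3399458*(-1681544 + 1908858) = -3399458*227314 = -772744395812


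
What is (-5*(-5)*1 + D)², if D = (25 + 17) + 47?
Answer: 12996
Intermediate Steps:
D = 89 (D = 42 + 47 = 89)
(-5*(-5)*1 + D)² = (-5*(-5)*1 + 89)² = (25*1 + 89)² = (25 + 89)² = 114² = 12996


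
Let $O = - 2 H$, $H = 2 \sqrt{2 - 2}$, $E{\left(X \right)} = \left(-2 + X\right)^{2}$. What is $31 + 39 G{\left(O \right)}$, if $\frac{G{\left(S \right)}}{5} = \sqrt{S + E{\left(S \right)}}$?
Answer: $421$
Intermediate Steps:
$H = 0$ ($H = 2 \sqrt{0} = 2 \cdot 0 = 0$)
$O = 0$ ($O = \left(-2\right) 0 = 0$)
$G{\left(S \right)} = 5 \sqrt{S + \left(-2 + S\right)^{2}}$
$31 + 39 G{\left(O \right)} = 31 + 39 \cdot 5 \sqrt{0 + \left(-2 + 0\right)^{2}} = 31 + 39 \cdot 5 \sqrt{0 + \left(-2\right)^{2}} = 31 + 39 \cdot 5 \sqrt{0 + 4} = 31 + 39 \cdot 5 \sqrt{4} = 31 + 39 \cdot 5 \cdot 2 = 31 + 39 \cdot 10 = 31 + 390 = 421$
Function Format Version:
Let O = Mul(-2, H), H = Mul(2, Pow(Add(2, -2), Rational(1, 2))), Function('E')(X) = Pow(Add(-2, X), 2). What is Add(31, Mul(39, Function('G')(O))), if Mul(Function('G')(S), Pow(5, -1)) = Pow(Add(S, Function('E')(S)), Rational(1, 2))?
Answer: 421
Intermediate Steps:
H = 0 (H = Mul(2, Pow(0, Rational(1, 2))) = Mul(2, 0) = 0)
O = 0 (O = Mul(-2, 0) = 0)
Function('G')(S) = Mul(5, Pow(Add(S, Pow(Add(-2, S), 2)), Rational(1, 2)))
Add(31, Mul(39, Function('G')(O))) = Add(31, Mul(39, Mul(5, Pow(Add(0, Pow(Add(-2, 0), 2)), Rational(1, 2))))) = Add(31, Mul(39, Mul(5, Pow(Add(0, Pow(-2, 2)), Rational(1, 2))))) = Add(31, Mul(39, Mul(5, Pow(Add(0, 4), Rational(1, 2))))) = Add(31, Mul(39, Mul(5, Pow(4, Rational(1, 2))))) = Add(31, Mul(39, Mul(5, 2))) = Add(31, Mul(39, 10)) = Add(31, 390) = 421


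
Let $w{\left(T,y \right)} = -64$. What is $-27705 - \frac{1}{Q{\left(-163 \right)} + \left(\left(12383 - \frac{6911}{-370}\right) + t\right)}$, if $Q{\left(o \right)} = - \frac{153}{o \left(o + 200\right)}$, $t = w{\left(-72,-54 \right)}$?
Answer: $- \frac{20614927984975}{744086913} \approx -27705.0$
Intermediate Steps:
$t = -64$
$Q{\left(o \right)} = - \frac{153}{o \left(200 + o\right)}$
$-27705 - \frac{1}{Q{\left(-163 \right)} + \left(\left(12383 - \frac{6911}{-370}\right) + t\right)} = -27705 - \frac{1}{- \frac{153}{\left(-163\right) \left(200 - 163\right)} + \left(\left(12383 - \frac{6911}{-370}\right) - 64\right)} = -27705 - \frac{1}{\left(-153\right) \left(- \frac{1}{163}\right) \frac{1}{37} + \left(\left(12383 - - \frac{6911}{370}\right) - 64\right)} = -27705 - \frac{1}{\left(-153\right) \left(- \frac{1}{163}\right) \frac{1}{37} + \left(\left(12383 + \frac{6911}{370}\right) - 64\right)} = -27705 - \frac{1}{\frac{153}{6031} + \left(\frac{4588621}{370} - 64\right)} = -27705 - \frac{1}{\frac{153}{6031} + \frac{4564941}{370}} = -27705 - \frac{1}{\frac{744086913}{60310}} = -27705 - \frac{60310}{744086913} = - \frac{20614927984975}{744086913}$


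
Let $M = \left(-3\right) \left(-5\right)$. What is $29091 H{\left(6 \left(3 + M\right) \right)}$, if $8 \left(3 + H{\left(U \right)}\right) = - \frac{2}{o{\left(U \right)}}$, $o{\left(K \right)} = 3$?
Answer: $- \frac{358789}{4} \approx -89697.0$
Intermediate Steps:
$M = 15$
$H{\left(U \right)} = - \frac{37}{12}$ ($H{\left(U \right)} = -3 + \frac{\left(-2\right) \frac{1}{3}}{8} = -3 + \frac{1}{8} \left(- \frac{2}{3}\right) = -3 - \frac{1}{12} = - \frac{37}{12}$)
$29091 H{\left(6 \left(3 + M\right) \right)} = 29091 \left(- \frac{37}{12}\right) = - \frac{358789}{4}$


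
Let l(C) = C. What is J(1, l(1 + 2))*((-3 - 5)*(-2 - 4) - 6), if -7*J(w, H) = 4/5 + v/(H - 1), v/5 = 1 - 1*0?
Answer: -99/5 ≈ -19.800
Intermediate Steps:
v = 5 (v = 5*(1 - 1*0) = 5*(1 + 0) = 5*1 = 5)
J(w, H) = -4/35 - 5/(7*(-1 + H)) (J(w, H) = -(4/5 + 5/(H - 1))/7 = -(4*(⅕) + 5/(-1 + H))/7 = -(⅘ + 5/(-1 + H))/7 = -4/35 - 5/(7*(-1 + H)))
J(1, l(1 + 2))*((-3 - 5)*(-2 - 4) - 6) = ((-21 - 4*(1 + 2))/(35*(-1 + (1 + 2))))*((-3 - 5)*(-2 - 4) - 6) = ((-21 - 4*3)/(35*(-1 + 3)))*(-8*(-6) - 6) = ((1/35)*(-21 - 12)/2)*(48 - 6) = ((1/35)*(½)*(-33))*42 = -33/70*42 = -99/5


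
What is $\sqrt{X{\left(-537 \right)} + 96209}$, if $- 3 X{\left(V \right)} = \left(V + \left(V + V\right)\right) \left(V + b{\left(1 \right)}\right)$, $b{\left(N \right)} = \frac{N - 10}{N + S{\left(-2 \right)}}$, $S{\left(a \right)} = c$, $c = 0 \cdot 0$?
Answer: $i \sqrt{196993} \approx 443.84 i$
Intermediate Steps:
$c = 0$
$S{\left(a \right)} = 0$
$b{\left(N \right)} = \frac{-10 + N}{N}$ ($b{\left(N \right)} = \frac{N - 10}{N + 0} = \frac{-10 + N}{N}$)
$X{\left(V \right)} = - V \left(-9 + V\right)$ ($X{\left(V \right)} = - \frac{\left(V + \left(V + V\right)\right) \left(V + \frac{-10 + 1}{1}\right)}{3} = - \frac{\left(V + 2 V\right) \left(V + 1 \left(-9\right)\right)}{3} = - \frac{3 V \left(V - 9\right)}{3} = - \frac{3 V \left(-9 + V\right)}{3} = - V \left(-9 + V\right)$)
$\sqrt{X{\left(-537 \right)} + 96209} = \sqrt{- 537 \left(9 - -537\right) + 96209} = \sqrt{- 537 \left(9 + 537\right) + 96209} = \sqrt{\left(-537\right) 546 + 96209} = \sqrt{-293202 + 96209} = \sqrt{-196993} = i \sqrt{196993}$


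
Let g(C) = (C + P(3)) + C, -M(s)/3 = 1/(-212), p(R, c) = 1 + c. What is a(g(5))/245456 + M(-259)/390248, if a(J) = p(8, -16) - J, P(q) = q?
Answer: -144735985/1269200448416 ≈ -0.00011404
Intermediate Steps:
M(s) = 3/212 (M(s) = -3/(-212) = -3*(-1/212) = 3/212)
g(C) = 3 + 2*C (g(C) = (C + 3) + C = (3 + C) + C = 3 + 2*C)
a(J) = -15 - J (a(J) = (1 - 16) - J = -15 - J)
a(g(5))/245456 + M(-259)/390248 = (-15 - (3 + 2*5))/245456 + (3/212)/390248 = (-15 - (3 + 10))*(1/245456) + (3/212)*(1/390248) = (-15 - 1*13)*(1/245456) + 3/82732576 = (-15 - 13)*(1/245456) + 3/82732576 = -28*1/245456 + 3/82732576 = -7/61364 + 3/82732576 = -144735985/1269200448416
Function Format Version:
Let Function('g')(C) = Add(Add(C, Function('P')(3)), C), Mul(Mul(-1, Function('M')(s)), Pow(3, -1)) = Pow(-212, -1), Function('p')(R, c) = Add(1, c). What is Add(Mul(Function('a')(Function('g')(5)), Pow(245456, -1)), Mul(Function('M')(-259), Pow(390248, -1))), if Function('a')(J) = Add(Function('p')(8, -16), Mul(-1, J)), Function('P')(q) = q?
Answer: Rational(-144735985, 1269200448416) ≈ -0.00011404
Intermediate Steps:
Function('M')(s) = Rational(3, 212) (Function('M')(s) = Mul(-3, Pow(-212, -1)) = Mul(-3, Rational(-1, 212)) = Rational(3, 212))
Function('g')(C) = Add(3, Mul(2, C)) (Function('g')(C) = Add(Add(C, 3), C) = Add(Add(3, C), C) = Add(3, Mul(2, C)))
Function('a')(J) = Add(-15, Mul(-1, J)) (Function('a')(J) = Add(Add(1, -16), Mul(-1, J)) = Add(-15, Mul(-1, J)))
Add(Mul(Function('a')(Function('g')(5)), Pow(245456, -1)), Mul(Function('M')(-259), Pow(390248, -1))) = Add(Mul(Add(-15, Mul(-1, Add(3, Mul(2, 5)))), Pow(245456, -1)), Mul(Rational(3, 212), Pow(390248, -1))) = Add(Mul(Add(-15, Mul(-1, Add(3, 10))), Rational(1, 245456)), Mul(Rational(3, 212), Rational(1, 390248))) = Add(Mul(Add(-15, Mul(-1, 13)), Rational(1, 245456)), Rational(3, 82732576)) = Add(Mul(Add(-15, -13), Rational(1, 245456)), Rational(3, 82732576)) = Add(Mul(-28, Rational(1, 245456)), Rational(3, 82732576)) = Add(Rational(-7, 61364), Rational(3, 82732576)) = Rational(-144735985, 1269200448416)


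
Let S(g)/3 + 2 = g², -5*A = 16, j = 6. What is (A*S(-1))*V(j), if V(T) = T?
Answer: 288/5 ≈ 57.600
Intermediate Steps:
A = -16/5 (A = -⅕*16 = -16/5 ≈ -3.2000)
S(g) = -6 + 3*g²
(A*S(-1))*V(j) = -16*(-6 + 3*(-1)²)/5*6 = -16*(-6 + 3*1)/5*6 = -16*(-6 + 3)/5*6 = -16/5*(-3)*6 = (48/5)*6 = 288/5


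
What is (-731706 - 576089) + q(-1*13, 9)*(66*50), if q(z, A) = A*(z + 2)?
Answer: -1634495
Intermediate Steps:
q(z, A) = A*(2 + z)
(-731706 - 576089) + q(-1*13, 9)*(66*50) = (-731706 - 576089) + (9*(2 - 1*13))*(66*50) = -1307795 + (9*(2 - 13))*3300 = -1307795 + (9*(-11))*3300 = -1307795 - 99*3300 = -1307795 - 326700 = -1634495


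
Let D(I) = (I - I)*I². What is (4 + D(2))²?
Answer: 16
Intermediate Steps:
D(I) = 0 (D(I) = 0*I² = 0)
(4 + D(2))² = (4 + 0)² = 4² = 16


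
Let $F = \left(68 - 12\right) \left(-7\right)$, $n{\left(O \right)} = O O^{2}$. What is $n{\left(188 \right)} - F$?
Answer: $6645064$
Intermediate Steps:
$n{\left(O \right)} = O^{3}$
$F = -392$ ($F = \left(68 + \left(-12 + 0\right)\right) \left(-7\right) = \left(68 - 12\right) \left(-7\right) = 56 \left(-7\right) = -392$)
$n{\left(188 \right)} - F = 188^{3} - -392 = 6644672 + 392 = 6645064$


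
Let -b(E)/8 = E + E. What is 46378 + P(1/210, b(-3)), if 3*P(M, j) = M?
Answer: 29218141/630 ≈ 46378.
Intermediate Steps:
b(E) = -16*E (b(E) = -8*(E + E) = -16*E)
P(M, j) = M/3
46378 + P(1/210, b(-3)) = 46378 + (⅓)/210 = 46378 + (⅓)*(1/210) = 46378 + 1/630 = 29218141/630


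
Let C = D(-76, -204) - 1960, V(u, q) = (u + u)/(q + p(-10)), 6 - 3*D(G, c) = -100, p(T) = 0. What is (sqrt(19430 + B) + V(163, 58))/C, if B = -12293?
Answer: -489/167446 - 9*sqrt(793)/5774 ≈ -0.046814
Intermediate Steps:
D(G, c) = 106/3 (D(G, c) = 2 - 1/3*(-100) = 2 + 100/3 = 106/3)
V(u, q) = 2*u/q (V(u, q) = (u + u)/(q + 0) = (2*u)/q = 2*u/q)
C = -5774/3 (C = 106/3 - 1960 = -5774/3 ≈ -1924.7)
(sqrt(19430 + B) + V(163, 58))/C = (sqrt(19430 - 12293) + 2*163/58)/(-5774/3) = (sqrt(7137) + 2*163*(1/58))*(-3/5774) = (3*sqrt(793) + 163/29)*(-3/5774) = (163/29 + 3*sqrt(793))*(-3/5774) = -489/167446 - 9*sqrt(793)/5774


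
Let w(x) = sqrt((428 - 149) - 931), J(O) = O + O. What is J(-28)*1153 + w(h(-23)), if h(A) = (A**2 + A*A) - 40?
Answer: -64568 + 2*I*sqrt(163) ≈ -64568.0 + 25.534*I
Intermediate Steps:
J(O) = 2*O
h(A) = -40 + 2*A**2 (h(A) = (A**2 + A**2) - 40 = 2*A**2 - 40 = -40 + 2*A**2)
w(x) = 2*I*sqrt(163) (w(x) = sqrt(279 - 931) = sqrt(-652) = 2*I*sqrt(163))
J(-28)*1153 + w(h(-23)) = (2*(-28))*1153 + 2*I*sqrt(163) = -56*1153 + 2*I*sqrt(163) = -64568 + 2*I*sqrt(163)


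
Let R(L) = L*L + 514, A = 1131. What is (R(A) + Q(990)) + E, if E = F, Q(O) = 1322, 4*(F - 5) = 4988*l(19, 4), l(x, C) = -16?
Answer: 1261050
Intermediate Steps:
R(L) = 514 + L² (R(L) = L² + 514 = 514 + L²)
F = -19947 (F = 5 + (4988*(-16))/4 = 5 + (¼)*(-79808) = 5 - 19952 = -19947)
E = -19947
(R(A) + Q(990)) + E = ((514 + 1131²) + 1322) - 19947 = ((514 + 1279161) + 1322) - 19947 = (1279675 + 1322) - 19947 = 1280997 - 19947 = 1261050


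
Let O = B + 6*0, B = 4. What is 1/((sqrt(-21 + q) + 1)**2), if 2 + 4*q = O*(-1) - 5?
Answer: 4/(2 + I*sqrt(95))**2 ≈ -0.037139 - 0.015912*I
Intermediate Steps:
O = 4 (O = 4 + 6*0 = 4 + 0 = 4)
q = -11/4 (q = -1/2 + (4*(-1) - 5)/4 = -1/2 + (-4 - 5)/4 = -1/2 + (1/4)*(-9) = -1/2 - 9/4 = -11/4 ≈ -2.7500)
1/((sqrt(-21 + q) + 1)**2) = 1/((sqrt(-21 - 11/4) + 1)**2) = 1/((sqrt(-95/4) + 1)**2) = 1/((I*sqrt(95)/2 + 1)**2) = 1/((1 + I*sqrt(95)/2)**2) = (1 + I*sqrt(95)/2)**(-2)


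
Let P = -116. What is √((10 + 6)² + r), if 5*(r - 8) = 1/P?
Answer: √22202255/290 ≈ 16.248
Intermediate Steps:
r = 4639/580 (r = 8 + (⅕)/(-116) = 8 + (⅕)*(-1/116) = 8 - 1/580 = 4639/580 ≈ 7.9983)
√((10 + 6)² + r) = √((10 + 6)² + 4639/580) = √(16² + 4639/580) = √(256 + 4639/580) = √(153119/580) = √22202255/290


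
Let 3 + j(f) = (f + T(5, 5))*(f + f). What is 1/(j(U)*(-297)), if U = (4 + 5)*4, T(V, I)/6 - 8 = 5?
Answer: -1/2436885 ≈ -4.1036e-7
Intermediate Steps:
T(V, I) = 78 (T(V, I) = 48 + 6*5 = 48 + 30 = 78)
U = 36 (U = 9*4 = 36)
j(f) = -3 + 2*f*(78 + f) (j(f) = -3 + (f + 78)*(f + f) = -3 + (78 + f)*(2*f) = -3 + 2*f*(78 + f))
1/(j(U)*(-297)) = 1/((-3 + 2*36² + 156*36)*(-297)) = 1/((-3 + 2*1296 + 5616)*(-297)) = 1/((-3 + 2592 + 5616)*(-297)) = 1/(8205*(-297)) = 1/(-2436885) = -1/2436885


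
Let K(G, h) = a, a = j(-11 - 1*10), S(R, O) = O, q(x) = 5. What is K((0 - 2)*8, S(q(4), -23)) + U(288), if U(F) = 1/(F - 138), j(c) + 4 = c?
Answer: -3749/150 ≈ -24.993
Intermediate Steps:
j(c) = -4 + c
a = -25 (a = -4 + (-11 - 1*10) = -4 + (-11 - 10) = -4 - 21 = -25)
K(G, h) = -25
U(F) = 1/(-138 + F)
K((0 - 2)*8, S(q(4), -23)) + U(288) = -25 + 1/(-138 + 288) = -25 + 1/150 = -3749/150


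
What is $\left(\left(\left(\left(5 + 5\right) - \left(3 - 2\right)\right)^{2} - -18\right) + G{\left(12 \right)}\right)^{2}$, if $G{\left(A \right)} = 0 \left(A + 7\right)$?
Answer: $9801$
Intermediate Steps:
$G{\left(A \right)} = 0$ ($G{\left(A \right)} = 0 \left(7 + A\right) = 0$)
$\left(\left(\left(\left(5 + 5\right) - \left(3 - 2\right)\right)^{2} - -18\right) + G{\left(12 \right)}\right)^{2} = \left(\left(\left(\left(5 + 5\right) - \left(3 - 2\right)\right)^{2} - -18\right) + 0\right)^{2} = \left(\left(\left(10 - 1\right)^{2} + 18\right) + 0\right)^{2} = \left(\left(9^{2} + 18\right) + 0\right)^{2} = \left(\left(81 + 18\right) + 0\right)^{2} = \left(99 + 0\right)^{2} = 99^{2} = 9801$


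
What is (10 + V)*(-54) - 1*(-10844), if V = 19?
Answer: 9278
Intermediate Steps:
(10 + V)*(-54) - 1*(-10844) = (10 + 19)*(-54) - 1*(-10844) = 29*(-54) + 10844 = -1566 + 10844 = 9278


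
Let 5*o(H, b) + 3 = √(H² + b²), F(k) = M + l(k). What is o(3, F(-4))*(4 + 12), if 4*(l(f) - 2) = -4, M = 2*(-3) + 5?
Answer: 0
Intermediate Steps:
M = -1 (M = -6 + 5 = -1)
l(f) = 1 (l(f) = 2 + (¼)*(-4) = 2 - 1 = 1)
F(k) = 0 (F(k) = -1 + 1 = 0)
o(H, b) = -⅗ + √(H² + b²)/5
o(3, F(-4))*(4 + 12) = (-⅗ + √(3² + 0²)/5)*(4 + 12) = (-⅗ + √(9 + 0)/5)*16 = (-⅗ + √9/5)*16 = (-⅗ + (⅕)*3)*16 = (-⅗ + ⅗)*16 = 0*16 = 0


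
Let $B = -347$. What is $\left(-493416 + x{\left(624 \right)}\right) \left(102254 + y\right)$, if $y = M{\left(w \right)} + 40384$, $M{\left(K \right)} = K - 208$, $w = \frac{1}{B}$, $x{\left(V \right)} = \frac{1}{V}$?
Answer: $- \frac{5072330018649949}{72176} \approx -7.0277 \cdot 10^{10}$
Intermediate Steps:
$w = - \frac{1}{347}$ ($w = \frac{1}{-347} = - \frac{1}{347} \approx -0.0028818$)
$M{\left(K \right)} = -208 + K$
$y = \frac{13941071}{347}$ ($y = \left(-208 - \frac{1}{347}\right) + 40384 = - \frac{72177}{347} + 40384 = \frac{13941071}{347} \approx 40176.0$)
$\left(-493416 + x{\left(624 \right)}\right) \left(102254 + y\right) = \left(-493416 + \frac{1}{624}\right) \left(102254 + \frac{13941071}{347}\right) = \left(-493416 + \frac{1}{624}\right) \frac{49423209}{347} = \left(- \frac{307891583}{624}\right) \frac{49423209}{347} = - \frac{5072330018649949}{72176}$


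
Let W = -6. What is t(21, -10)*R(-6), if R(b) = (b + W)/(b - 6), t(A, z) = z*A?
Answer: -210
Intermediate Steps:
t(A, z) = A*z
R(b) = 1 (R(b) = (b - 6)/(b - 6) = (-6 + b)/(-6 + b) = 1)
t(21, -10)*R(-6) = (21*(-10))*1 = -210*1 = -210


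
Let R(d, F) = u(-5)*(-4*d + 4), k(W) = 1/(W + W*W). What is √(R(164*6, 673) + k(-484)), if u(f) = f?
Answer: √2219847482643/10626 ≈ 140.21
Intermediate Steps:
k(W) = 1/(W + W²)
R(d, F) = -20 + 20*d (R(d, F) = -5*(-4*d + 4) = -5*(4 - 4*d) = -20 + 20*d)
√(R(164*6, 673) + k(-484)) = √((-20 + 20*(164*6)) + 1/((-484)*(1 - 484))) = √((-20 + 20*984) - 1/484/(-483)) = √((-20 + 19680) - 1/484*(-1/483)) = √(19660 + 1/233772) = √(4595957521/233772) = √2219847482643/10626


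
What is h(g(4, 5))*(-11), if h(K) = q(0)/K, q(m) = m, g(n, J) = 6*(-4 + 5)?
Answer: 0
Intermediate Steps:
g(n, J) = 6 (g(n, J) = 6*1 = 6)
h(K) = 0 (h(K) = 0/K = 0)
h(g(4, 5))*(-11) = 0*(-11) = 0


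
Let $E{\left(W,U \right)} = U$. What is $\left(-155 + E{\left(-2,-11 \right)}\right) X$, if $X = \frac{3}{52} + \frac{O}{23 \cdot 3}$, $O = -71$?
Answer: $\frac{289255}{1794} \approx 161.23$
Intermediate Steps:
$X = - \frac{3485}{3588}$ ($X = \frac{3}{52} - \frac{71}{23 \cdot 3} = 3 \cdot \frac{1}{52} - \frac{71}{69} = \frac{3}{52} - \frac{71}{69} = - \frac{3485}{3588} \approx -0.97129$)
$\left(-155 + E{\left(-2,-11 \right)}\right) X = \left(-155 - 11\right) \left(- \frac{3485}{3588}\right) = \left(-166\right) \left(- \frac{3485}{3588}\right) = \frac{289255}{1794}$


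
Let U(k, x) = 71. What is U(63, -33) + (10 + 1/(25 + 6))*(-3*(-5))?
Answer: 6866/31 ≈ 221.48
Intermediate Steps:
U(63, -33) + (10 + 1/(25 + 6))*(-3*(-5)) = 71 + (10 + 1/(25 + 6))*(-3*(-5)) = 71 + (10 + 1/31)*15 = 71 + (311/31)*15 = 71 + 4665/31 = 6866/31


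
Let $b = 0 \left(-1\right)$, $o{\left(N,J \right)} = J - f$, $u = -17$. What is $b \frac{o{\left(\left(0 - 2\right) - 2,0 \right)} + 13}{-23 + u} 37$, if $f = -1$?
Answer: $0$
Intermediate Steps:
$o{\left(N,J \right)} = 1 + J$ ($o{\left(N,J \right)} = J - -1 = J + 1 = 1 + J$)
$b = 0$
$b \frac{o{\left(\left(0 - 2\right) - 2,0 \right)} + 13}{-23 + u} 37 = 0 \frac{\left(1 + 0\right) + 13}{-23 - 17} \cdot 37 = 0 \frac{1 + 13}{-40} \cdot 37 = 0 \cdot 14 \left(- \frac{1}{40}\right) 37 = 0 \left(- \frac{7}{20}\right) 37 = 0 \cdot 37 = 0$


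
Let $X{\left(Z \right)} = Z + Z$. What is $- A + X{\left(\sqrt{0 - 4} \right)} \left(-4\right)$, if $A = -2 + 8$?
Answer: $-6 - 16 i \approx -6.0 - 16.0 i$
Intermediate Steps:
$X{\left(Z \right)} = 2 Z$
$A = 6$
$- A + X{\left(\sqrt{0 - 4} \right)} \left(-4\right) = \left(-1\right) 6 + 2 \sqrt{0 - 4} \left(-4\right) = -6 + 2 \sqrt{-4} \left(-4\right) = -6 + 2 \cdot 2 i \left(-4\right) = -6 + 4 i \left(-4\right) = -6 - 16 i$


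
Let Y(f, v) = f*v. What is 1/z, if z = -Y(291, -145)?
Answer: 1/42195 ≈ 2.3699e-5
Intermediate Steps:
z = 42195 (z = -291*(-145) = -1*(-42195) = 42195)
1/z = 1/42195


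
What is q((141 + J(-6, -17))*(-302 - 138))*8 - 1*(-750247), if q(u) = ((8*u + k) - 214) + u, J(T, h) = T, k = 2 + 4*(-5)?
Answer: -3528409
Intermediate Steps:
k = -18 (k = 2 - 20 = -18)
q(u) = -232 + 9*u (q(u) = ((8*u - 18) - 214) + u = ((-18 + 8*u) - 214) + u = (-232 + 8*u) + u = -232 + 9*u)
q((141 + J(-6, -17))*(-302 - 138))*8 - 1*(-750247) = (-232 + 9*((141 - 6)*(-302 - 138)))*8 - 1*(-750247) = (-232 + 9*(135*(-440)))*8 + 750247 = (-232 + 9*(-59400))*8 + 750247 = (-232 - 534600)*8 + 750247 = -534832*8 + 750247 = -4278656 + 750247 = -3528409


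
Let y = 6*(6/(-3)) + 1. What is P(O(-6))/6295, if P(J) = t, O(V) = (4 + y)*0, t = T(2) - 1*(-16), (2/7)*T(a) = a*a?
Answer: 6/1259 ≈ 0.0047657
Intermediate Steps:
T(a) = 7*a**2/2 (T(a) = 7*(a*a)/2 = 7*a**2/2)
t = 30 (t = (7/2)*2**2 - 1*(-16) = (7/2)*4 + 16 = 14 + 16 = 30)
y = -11 (y = 6*(6*(-1/3)) + 1 = 6*(-2) + 1 = -12 + 1 = -11)
O(V) = 0 (O(V) = (4 - 11)*0 = -7*0 = 0)
P(J) = 30
P(O(-6))/6295 = 30/6295 = 30*(1/6295) = 6/1259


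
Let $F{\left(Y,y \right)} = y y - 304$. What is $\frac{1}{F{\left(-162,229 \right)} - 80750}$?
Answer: $- \frac{1}{28613} \approx -3.4949 \cdot 10^{-5}$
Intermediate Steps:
$F{\left(Y,y \right)} = -304 + y^{2}$ ($F{\left(Y,y \right)} = y^{2} - 304 = -304 + y^{2}$)
$\frac{1}{F{\left(-162,229 \right)} - 80750} = \frac{1}{\left(-304 + 229^{2}\right) - 80750} = \frac{1}{\left(-304 + 52441\right) - 80750} = \frac{1}{52137 - 80750} = \frac{1}{-28613} = - \frac{1}{28613}$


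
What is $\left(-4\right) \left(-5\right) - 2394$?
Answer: $-2374$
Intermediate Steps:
$\left(-4\right) \left(-5\right) - 2394 = 20 - 2394 = -2374$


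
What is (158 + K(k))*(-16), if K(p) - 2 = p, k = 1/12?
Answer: -7684/3 ≈ -2561.3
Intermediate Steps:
k = 1/12 ≈ 0.083333
K(p) = 2 + p
(158 + K(k))*(-16) = (158 + (2 + 1/12))*(-16) = (158 + 25/12)*(-16) = (1921/12)*(-16) = -7684/3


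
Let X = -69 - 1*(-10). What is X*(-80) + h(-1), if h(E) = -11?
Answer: 4709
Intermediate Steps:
X = -59 (X = -69 + 10 = -59)
X*(-80) + h(-1) = -59*(-80) - 11 = 4720 - 11 = 4709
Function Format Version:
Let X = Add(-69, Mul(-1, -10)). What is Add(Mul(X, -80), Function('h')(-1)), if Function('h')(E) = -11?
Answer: 4709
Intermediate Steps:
X = -59 (X = Add(-69, 10) = -59)
Add(Mul(X, -80), Function('h')(-1)) = Add(Mul(-59, -80), -11) = Add(4720, -11) = 4709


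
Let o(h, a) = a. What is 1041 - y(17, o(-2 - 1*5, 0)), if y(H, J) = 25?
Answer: 1016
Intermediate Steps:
1041 - y(17, o(-2 - 1*5, 0)) = 1041 - 1*25 = 1041 - 25 = 1016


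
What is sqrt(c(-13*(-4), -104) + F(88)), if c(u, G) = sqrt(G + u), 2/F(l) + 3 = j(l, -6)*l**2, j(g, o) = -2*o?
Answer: sqrt(826 + 76756050*I*sqrt(13))/6195 ≈ 1.8988 + 1.8988*I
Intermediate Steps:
F(l) = 2/(-3 + 12*l**2) (F(l) = 2/(-3 + (-2*(-6))*l**2) = 2/(-3 + 12*l**2))
sqrt(c(-13*(-4), -104) + F(88)) = sqrt(sqrt(-104 - 13*(-4)) + 2/(3*(-1 + 4*88**2))) = sqrt(sqrt(-104 + 52) + 2/(3*(-1 + 4*7744))) = sqrt(sqrt(-52) + 2/(3*(-1 + 30976))) = sqrt(2*I*sqrt(13) + (2/3)/30975) = sqrt(2*I*sqrt(13) + (2/3)*(1/30975)) = sqrt(2*I*sqrt(13) + 2/92925) = sqrt(2/92925 + 2*I*sqrt(13))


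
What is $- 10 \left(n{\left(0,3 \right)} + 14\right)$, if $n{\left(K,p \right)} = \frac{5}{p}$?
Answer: $- \frac{470}{3} \approx -156.67$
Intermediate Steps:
$- 10 \left(n{\left(0,3 \right)} + 14\right) = - 10 \left(\frac{5}{3} + 14\right) = \left(-10\right) \frac{47}{3} = - \frac{470}{3}$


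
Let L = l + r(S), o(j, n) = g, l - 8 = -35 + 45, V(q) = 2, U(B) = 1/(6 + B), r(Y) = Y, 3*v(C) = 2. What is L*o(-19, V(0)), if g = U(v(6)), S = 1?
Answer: 57/20 ≈ 2.8500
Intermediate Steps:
v(C) = ⅔ (v(C) = (⅓)*2 = ⅔)
g = 3/20 (g = 1/(6 + ⅔) = 1/(20/3) = 3/20 ≈ 0.15000)
l = 18 (l = 8 + (-35 + 45) = 8 + 10 = 18)
o(j, n) = 3/20
L = 19 (L = 18 + 1 = 19)
L*o(-19, V(0)) = 19*(3/20) = 57/20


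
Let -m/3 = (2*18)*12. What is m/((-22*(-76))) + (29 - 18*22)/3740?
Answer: -62053/71060 ≈ -0.87325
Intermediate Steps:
m = -1296 (m = -3*2*18*12 = -108*12 = -3*432 = -1296)
m/((-22*(-76))) + (29 - 18*22)/3740 = -1296/((-22*(-76))) + (29 - 18*22)/3740 = -1296/1672 + (29 - 396)*(1/3740) = -1296*1/1672 - 367*1/3740 = -162/209 - 367/3740 = -62053/71060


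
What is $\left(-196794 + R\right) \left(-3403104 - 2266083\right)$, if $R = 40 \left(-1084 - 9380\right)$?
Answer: $3488556897198$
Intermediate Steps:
$R = -418560$ ($R = 40 \left(-10464\right) = -418560$)
$\left(-196794 + R\right) \left(-3403104 - 2266083\right) = \left(-196794 - 418560\right) \left(-3403104 - 2266083\right) = \left(-615354\right) \left(-5669187\right) = 3488556897198$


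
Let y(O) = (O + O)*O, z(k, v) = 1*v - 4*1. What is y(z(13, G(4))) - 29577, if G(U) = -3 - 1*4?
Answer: -29335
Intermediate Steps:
G(U) = -7 (G(U) = -3 - 4 = -7)
z(k, v) = -4 + v (z(k, v) = v - 4 = -4 + v)
y(O) = 2*O**2 (y(O) = (2*O)*O = 2*O**2)
y(z(13, G(4))) - 29577 = 2*(-4 - 7)**2 - 29577 = 2*(-11)**2 - 29577 = 2*121 - 29577 = 242 - 29577 = -29335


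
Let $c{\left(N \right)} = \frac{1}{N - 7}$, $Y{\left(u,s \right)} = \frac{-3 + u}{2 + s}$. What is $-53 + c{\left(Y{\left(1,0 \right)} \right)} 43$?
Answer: $- \frac{467}{8} \approx -58.375$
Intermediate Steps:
$Y{\left(u,s \right)} = \frac{-3 + u}{2 + s}$
$c{\left(N \right)} = \frac{1}{-7 + N}$
$-53 + c{\left(Y{\left(1,0 \right)} \right)} 43 = -53 + \frac{1}{-7 + \frac{-3 + 1}{2 + 0}} \cdot 43 = -53 + \frac{1}{-7 + \frac{1}{2} \left(-2\right)} 43 = -53 + \frac{1}{-7 - 1} \cdot 43 = -53 + \frac{1}{-8} \cdot 43 = -53 - \frac{43}{8} = - \frac{467}{8}$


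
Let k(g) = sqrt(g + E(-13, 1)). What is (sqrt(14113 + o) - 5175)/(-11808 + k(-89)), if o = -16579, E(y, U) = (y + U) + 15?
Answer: 1222128/2788579 + 3*sqrt(5891)/69714475 - 17712*I*sqrt(274)/69714475 + 207*I*sqrt(86)/5577158 ≈ 0.43827 - 0.0038613*I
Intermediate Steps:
E(y, U) = 15 + U + y (E(y, U) = (U + y) + 15 = 15 + U + y)
k(g) = sqrt(3 + g) (k(g) = sqrt(g + (15 + 1 - 13)) = sqrt(g + 3) = sqrt(3 + g))
(sqrt(14113 + o) - 5175)/(-11808 + k(-89)) = (sqrt(14113 - 16579) - 5175)/(-11808 + sqrt(3 - 89)) = (sqrt(-2466) - 5175)/(-11808 + sqrt(-86)) = (3*I*sqrt(274) - 5175)/(-11808 + I*sqrt(86)) = (-5175 + 3*I*sqrt(274))/(-11808 + I*sqrt(86))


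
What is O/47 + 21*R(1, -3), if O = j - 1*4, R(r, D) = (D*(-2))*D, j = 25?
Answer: -17745/47 ≈ -377.55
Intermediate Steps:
R(r, D) = -2*D² (R(r, D) = (-2*D)*D = -2*D²)
O = 21 (O = 25 - 1*4 = 25 - 4 = 21)
O/47 + 21*R(1, -3) = 21/47 + 21*(-2*(-3)²) = 21*(1/47) + 21*(-2*9) = 21/47 + 21*(-18) = 21/47 - 378 = -17745/47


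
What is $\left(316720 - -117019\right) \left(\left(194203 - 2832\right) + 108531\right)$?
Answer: $130079193578$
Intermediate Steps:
$\left(316720 - -117019\right) \left(\left(194203 - 2832\right) + 108531\right) = \left(316720 + 117019\right) \left(191371 + 108531\right) = 433739 \cdot 299902 = 130079193578$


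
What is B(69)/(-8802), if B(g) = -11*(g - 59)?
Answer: 55/4401 ≈ 0.012497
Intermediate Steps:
B(g) = 649 - 11*g (B(g) = -11*(-59 + g) = 649 - 11*g)
B(69)/(-8802) = (649 - 11*69)/(-8802) = (649 - 759)*(-1/8802) = -110*(-1/8802) = 55/4401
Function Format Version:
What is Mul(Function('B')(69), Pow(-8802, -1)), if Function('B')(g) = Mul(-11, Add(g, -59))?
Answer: Rational(55, 4401) ≈ 0.012497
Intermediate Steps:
Function('B')(g) = Add(649, Mul(-11, g)) (Function('B')(g) = Mul(-11, Add(-59, g)) = Add(649, Mul(-11, g)))
Mul(Function('B')(69), Pow(-8802, -1)) = Mul(Add(649, Mul(-11, 69)), Pow(-8802, -1)) = Mul(Add(649, -759), Rational(-1, 8802)) = Mul(-110, Rational(-1, 8802)) = Rational(55, 4401)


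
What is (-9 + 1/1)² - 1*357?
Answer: -293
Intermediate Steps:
(-9 + 1/1)² - 1*357 = (-9 + 1)² - 357 = (-8)² - 357 = 64 - 357 = -293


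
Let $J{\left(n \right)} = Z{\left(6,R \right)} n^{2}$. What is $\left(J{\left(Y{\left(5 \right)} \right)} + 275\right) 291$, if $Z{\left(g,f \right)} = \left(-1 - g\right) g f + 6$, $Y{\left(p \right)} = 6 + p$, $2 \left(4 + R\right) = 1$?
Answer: $5467308$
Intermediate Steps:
$R = - \frac{7}{2}$ ($R = -4 + \frac{1}{2} \cdot 1 = -4 + \frac{1}{2} = - \frac{7}{2} \approx -3.5$)
$Z{\left(g,f \right)} = 6 + f g \left(-1 - g\right)$ ($Z{\left(g,f \right)} = g \left(-1 - g\right) f + 6 = f g \left(-1 - g\right) + 6 = 6 + f g \left(-1 - g\right)$)
$J{\left(n \right)} = 153 n^{2}$ ($J{\left(n \right)} = \left(6 - \left(- \frac{7}{2}\right) 6 - - \frac{7 \cdot 6^{2}}{2}\right) n^{2} = \left(6 + 21 - \left(- \frac{7}{2}\right) 36\right) n^{2} = \left(6 + 21 + 126\right) n^{2} = 153 n^{2}$)
$\left(J{\left(Y{\left(5 \right)} \right)} + 275\right) 291 = \left(153 \left(6 + 5\right)^{2} + 275\right) 291 = \left(153 \cdot 11^{2} + 275\right) 291 = \left(153 \cdot 121 + 275\right) 291 = \left(18513 + 275\right) 291 = 18788 \cdot 291 = 5467308$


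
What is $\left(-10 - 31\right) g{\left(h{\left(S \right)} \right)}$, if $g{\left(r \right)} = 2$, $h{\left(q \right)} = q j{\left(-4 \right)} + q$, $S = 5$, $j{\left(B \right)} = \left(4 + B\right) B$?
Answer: $-82$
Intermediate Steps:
$j{\left(B \right)} = B \left(4 + B\right)$
$h{\left(q \right)} = q$ ($h{\left(q \right)} = q \left(- 4 \left(4 - 4\right)\right) + q = q \left(\left(-4\right) 0\right) + q = q 0 + q = 0 + q = q$)
$\left(-10 - 31\right) g{\left(h{\left(S \right)} \right)} = \left(-10 - 31\right) 2 = \left(-41\right) 2 = -82$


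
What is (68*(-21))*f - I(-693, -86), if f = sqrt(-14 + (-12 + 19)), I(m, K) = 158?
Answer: -158 - 1428*I*sqrt(7) ≈ -158.0 - 3778.1*I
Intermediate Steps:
f = I*sqrt(7) (f = sqrt(-14 + 7) = sqrt(-7) = I*sqrt(7) ≈ 2.6458*I)
(68*(-21))*f - I(-693, -86) = (68*(-21))*(I*sqrt(7)) - 1*158 = -1428*I*sqrt(7) - 158 = -158 - 1428*I*sqrt(7)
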